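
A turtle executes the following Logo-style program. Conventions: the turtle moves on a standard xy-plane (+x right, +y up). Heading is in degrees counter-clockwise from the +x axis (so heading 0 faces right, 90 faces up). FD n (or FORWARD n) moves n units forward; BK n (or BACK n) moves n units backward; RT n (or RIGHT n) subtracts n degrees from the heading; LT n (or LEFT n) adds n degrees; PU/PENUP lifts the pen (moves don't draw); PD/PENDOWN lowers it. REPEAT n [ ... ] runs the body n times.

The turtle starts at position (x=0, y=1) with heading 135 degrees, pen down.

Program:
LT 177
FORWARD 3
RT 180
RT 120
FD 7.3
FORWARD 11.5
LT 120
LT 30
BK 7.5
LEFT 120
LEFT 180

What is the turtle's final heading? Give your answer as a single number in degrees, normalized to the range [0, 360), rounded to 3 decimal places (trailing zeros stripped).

Executing turtle program step by step:
Start: pos=(0,1), heading=135, pen down
LT 177: heading 135 -> 312
FD 3: (0,1) -> (2.007,-1.229) [heading=312, draw]
RT 180: heading 312 -> 132
RT 120: heading 132 -> 12
FD 7.3: (2.007,-1.229) -> (9.148,0.288) [heading=12, draw]
FD 11.5: (9.148,0.288) -> (20.397,2.679) [heading=12, draw]
LT 120: heading 12 -> 132
LT 30: heading 132 -> 162
BK 7.5: (20.397,2.679) -> (27.529,0.362) [heading=162, draw]
LT 120: heading 162 -> 282
LT 180: heading 282 -> 102
Final: pos=(27.529,0.362), heading=102, 4 segment(s) drawn

Answer: 102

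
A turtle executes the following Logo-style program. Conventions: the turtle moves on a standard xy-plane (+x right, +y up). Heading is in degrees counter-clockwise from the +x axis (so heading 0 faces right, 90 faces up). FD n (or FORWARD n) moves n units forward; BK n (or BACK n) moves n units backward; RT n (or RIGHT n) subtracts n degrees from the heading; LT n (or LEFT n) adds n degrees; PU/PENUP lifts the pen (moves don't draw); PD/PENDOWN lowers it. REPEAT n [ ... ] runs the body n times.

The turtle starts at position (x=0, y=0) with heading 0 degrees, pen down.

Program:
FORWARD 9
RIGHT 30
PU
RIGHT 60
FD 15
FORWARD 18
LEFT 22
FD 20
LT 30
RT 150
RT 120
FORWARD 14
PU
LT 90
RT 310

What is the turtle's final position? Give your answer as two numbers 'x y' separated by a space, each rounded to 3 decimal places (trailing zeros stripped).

Executing turtle program step by step:
Start: pos=(0,0), heading=0, pen down
FD 9: (0,0) -> (9,0) [heading=0, draw]
RT 30: heading 0 -> 330
PU: pen up
RT 60: heading 330 -> 270
FD 15: (9,0) -> (9,-15) [heading=270, move]
FD 18: (9,-15) -> (9,-33) [heading=270, move]
LT 22: heading 270 -> 292
FD 20: (9,-33) -> (16.492,-51.544) [heading=292, move]
LT 30: heading 292 -> 322
RT 150: heading 322 -> 172
RT 120: heading 172 -> 52
FD 14: (16.492,-51.544) -> (25.111,-40.512) [heading=52, move]
PU: pen up
LT 90: heading 52 -> 142
RT 310: heading 142 -> 192
Final: pos=(25.111,-40.512), heading=192, 1 segment(s) drawn

Answer: 25.111 -40.512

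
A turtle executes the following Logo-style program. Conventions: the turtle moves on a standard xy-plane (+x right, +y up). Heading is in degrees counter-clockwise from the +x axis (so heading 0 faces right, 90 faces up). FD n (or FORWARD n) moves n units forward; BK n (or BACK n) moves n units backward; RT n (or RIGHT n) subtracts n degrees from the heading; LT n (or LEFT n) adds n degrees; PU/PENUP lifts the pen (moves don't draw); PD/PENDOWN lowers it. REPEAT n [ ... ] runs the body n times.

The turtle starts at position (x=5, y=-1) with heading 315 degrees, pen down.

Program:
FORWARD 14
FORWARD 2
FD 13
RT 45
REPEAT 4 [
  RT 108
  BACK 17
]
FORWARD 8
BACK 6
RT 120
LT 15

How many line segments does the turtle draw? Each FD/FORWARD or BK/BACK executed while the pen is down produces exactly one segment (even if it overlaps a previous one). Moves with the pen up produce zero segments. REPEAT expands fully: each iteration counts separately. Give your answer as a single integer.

Answer: 9

Derivation:
Executing turtle program step by step:
Start: pos=(5,-1), heading=315, pen down
FD 14: (5,-1) -> (14.899,-10.899) [heading=315, draw]
FD 2: (14.899,-10.899) -> (16.314,-12.314) [heading=315, draw]
FD 13: (16.314,-12.314) -> (25.506,-21.506) [heading=315, draw]
RT 45: heading 315 -> 270
REPEAT 4 [
  -- iteration 1/4 --
  RT 108: heading 270 -> 162
  BK 17: (25.506,-21.506) -> (41.674,-26.759) [heading=162, draw]
  -- iteration 2/4 --
  RT 108: heading 162 -> 54
  BK 17: (41.674,-26.759) -> (31.682,-40.513) [heading=54, draw]
  -- iteration 3/4 --
  RT 108: heading 54 -> 306
  BK 17: (31.682,-40.513) -> (21.689,-26.759) [heading=306, draw]
  -- iteration 4/4 --
  RT 108: heading 306 -> 198
  BK 17: (21.689,-26.759) -> (37.857,-21.506) [heading=198, draw]
]
FD 8: (37.857,-21.506) -> (30.249,-23.978) [heading=198, draw]
BK 6: (30.249,-23.978) -> (35.955,-22.124) [heading=198, draw]
RT 120: heading 198 -> 78
LT 15: heading 78 -> 93
Final: pos=(35.955,-22.124), heading=93, 9 segment(s) drawn
Segments drawn: 9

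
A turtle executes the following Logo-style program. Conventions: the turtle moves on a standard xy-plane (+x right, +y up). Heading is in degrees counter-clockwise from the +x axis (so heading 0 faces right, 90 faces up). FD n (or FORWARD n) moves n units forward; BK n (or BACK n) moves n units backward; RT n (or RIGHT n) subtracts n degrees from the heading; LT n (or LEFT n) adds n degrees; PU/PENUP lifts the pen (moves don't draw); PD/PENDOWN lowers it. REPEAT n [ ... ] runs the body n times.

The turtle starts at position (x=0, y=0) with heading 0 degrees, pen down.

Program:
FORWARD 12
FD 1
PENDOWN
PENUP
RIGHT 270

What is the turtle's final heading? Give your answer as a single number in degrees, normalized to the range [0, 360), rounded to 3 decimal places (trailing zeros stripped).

Executing turtle program step by step:
Start: pos=(0,0), heading=0, pen down
FD 12: (0,0) -> (12,0) [heading=0, draw]
FD 1: (12,0) -> (13,0) [heading=0, draw]
PD: pen down
PU: pen up
RT 270: heading 0 -> 90
Final: pos=(13,0), heading=90, 2 segment(s) drawn

Answer: 90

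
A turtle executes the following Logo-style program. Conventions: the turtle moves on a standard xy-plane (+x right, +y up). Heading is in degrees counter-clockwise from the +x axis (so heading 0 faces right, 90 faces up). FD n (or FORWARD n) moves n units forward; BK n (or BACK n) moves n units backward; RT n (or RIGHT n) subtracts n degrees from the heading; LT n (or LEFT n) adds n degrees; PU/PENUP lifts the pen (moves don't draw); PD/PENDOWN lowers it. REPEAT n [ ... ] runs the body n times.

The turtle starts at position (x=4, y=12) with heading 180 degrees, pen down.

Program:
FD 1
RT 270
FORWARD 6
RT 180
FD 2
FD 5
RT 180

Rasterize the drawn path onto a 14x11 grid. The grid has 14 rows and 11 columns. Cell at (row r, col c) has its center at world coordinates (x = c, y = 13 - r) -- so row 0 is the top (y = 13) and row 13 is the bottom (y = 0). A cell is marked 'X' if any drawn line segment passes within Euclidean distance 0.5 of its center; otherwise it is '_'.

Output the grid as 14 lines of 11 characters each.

Answer: ___X_______
___XX______
___X_______
___X_______
___X_______
___X_______
___X_______
___X_______
___________
___________
___________
___________
___________
___________

Derivation:
Segment 0: (4,12) -> (3,12)
Segment 1: (3,12) -> (3,6)
Segment 2: (3,6) -> (3,8)
Segment 3: (3,8) -> (3,13)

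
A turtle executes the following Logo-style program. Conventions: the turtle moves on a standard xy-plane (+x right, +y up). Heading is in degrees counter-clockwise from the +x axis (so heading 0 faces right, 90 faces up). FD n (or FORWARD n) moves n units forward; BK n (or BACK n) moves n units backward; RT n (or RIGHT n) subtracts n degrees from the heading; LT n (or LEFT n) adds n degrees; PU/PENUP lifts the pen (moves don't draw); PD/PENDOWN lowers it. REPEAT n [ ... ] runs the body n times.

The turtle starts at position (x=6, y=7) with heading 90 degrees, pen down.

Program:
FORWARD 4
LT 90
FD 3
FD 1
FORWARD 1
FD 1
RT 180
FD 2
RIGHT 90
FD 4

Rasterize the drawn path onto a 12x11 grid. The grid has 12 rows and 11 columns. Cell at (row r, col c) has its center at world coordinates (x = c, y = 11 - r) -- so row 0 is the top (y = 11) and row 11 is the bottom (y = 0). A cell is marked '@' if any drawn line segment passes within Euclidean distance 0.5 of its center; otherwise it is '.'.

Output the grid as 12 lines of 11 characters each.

Segment 0: (6,7) -> (6,11)
Segment 1: (6,11) -> (3,11)
Segment 2: (3,11) -> (2,11)
Segment 3: (2,11) -> (1,11)
Segment 4: (1,11) -> (0,11)
Segment 5: (0,11) -> (2,11)
Segment 6: (2,11) -> (2,7)

Answer: @@@@@@@....
..@...@....
..@...@....
..@...@....
..@...@....
...........
...........
...........
...........
...........
...........
...........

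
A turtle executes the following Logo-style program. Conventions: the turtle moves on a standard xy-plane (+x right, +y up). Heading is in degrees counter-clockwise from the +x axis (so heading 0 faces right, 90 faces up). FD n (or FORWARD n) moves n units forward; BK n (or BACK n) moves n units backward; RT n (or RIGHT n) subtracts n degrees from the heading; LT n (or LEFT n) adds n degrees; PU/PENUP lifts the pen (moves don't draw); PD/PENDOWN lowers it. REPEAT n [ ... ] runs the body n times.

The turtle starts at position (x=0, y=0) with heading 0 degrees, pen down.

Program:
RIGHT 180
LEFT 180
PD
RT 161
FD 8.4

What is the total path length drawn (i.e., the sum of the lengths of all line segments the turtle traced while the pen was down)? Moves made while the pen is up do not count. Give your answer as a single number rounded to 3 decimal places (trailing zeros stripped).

Answer: 8.4

Derivation:
Executing turtle program step by step:
Start: pos=(0,0), heading=0, pen down
RT 180: heading 0 -> 180
LT 180: heading 180 -> 0
PD: pen down
RT 161: heading 0 -> 199
FD 8.4: (0,0) -> (-7.942,-2.735) [heading=199, draw]
Final: pos=(-7.942,-2.735), heading=199, 1 segment(s) drawn

Segment lengths:
  seg 1: (0,0) -> (-7.942,-2.735), length = 8.4
Total = 8.4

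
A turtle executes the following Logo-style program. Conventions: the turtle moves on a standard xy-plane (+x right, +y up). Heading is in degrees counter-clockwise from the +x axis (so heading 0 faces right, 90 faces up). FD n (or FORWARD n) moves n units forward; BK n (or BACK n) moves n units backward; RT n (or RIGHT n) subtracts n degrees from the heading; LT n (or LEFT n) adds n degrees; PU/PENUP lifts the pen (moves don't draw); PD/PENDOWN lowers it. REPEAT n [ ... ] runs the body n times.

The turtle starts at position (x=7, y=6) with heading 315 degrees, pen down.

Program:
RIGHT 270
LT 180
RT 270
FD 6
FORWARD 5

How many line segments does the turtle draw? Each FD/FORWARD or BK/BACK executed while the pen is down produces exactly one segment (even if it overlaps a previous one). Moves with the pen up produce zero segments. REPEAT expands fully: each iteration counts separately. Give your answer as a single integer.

Executing turtle program step by step:
Start: pos=(7,6), heading=315, pen down
RT 270: heading 315 -> 45
LT 180: heading 45 -> 225
RT 270: heading 225 -> 315
FD 6: (7,6) -> (11.243,1.757) [heading=315, draw]
FD 5: (11.243,1.757) -> (14.778,-1.778) [heading=315, draw]
Final: pos=(14.778,-1.778), heading=315, 2 segment(s) drawn
Segments drawn: 2

Answer: 2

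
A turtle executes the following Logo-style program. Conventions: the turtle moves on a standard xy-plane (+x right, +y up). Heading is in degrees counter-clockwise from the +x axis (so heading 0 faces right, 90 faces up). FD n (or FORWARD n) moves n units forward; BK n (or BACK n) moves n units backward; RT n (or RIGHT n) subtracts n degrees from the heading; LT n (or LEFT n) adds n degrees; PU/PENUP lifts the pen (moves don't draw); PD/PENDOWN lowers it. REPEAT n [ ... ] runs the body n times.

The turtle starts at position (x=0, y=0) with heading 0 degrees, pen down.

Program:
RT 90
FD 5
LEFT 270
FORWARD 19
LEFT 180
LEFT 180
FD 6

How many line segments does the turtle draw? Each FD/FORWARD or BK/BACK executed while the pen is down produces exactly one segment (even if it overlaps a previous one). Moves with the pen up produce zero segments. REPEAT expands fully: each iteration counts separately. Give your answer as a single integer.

Executing turtle program step by step:
Start: pos=(0,0), heading=0, pen down
RT 90: heading 0 -> 270
FD 5: (0,0) -> (0,-5) [heading=270, draw]
LT 270: heading 270 -> 180
FD 19: (0,-5) -> (-19,-5) [heading=180, draw]
LT 180: heading 180 -> 0
LT 180: heading 0 -> 180
FD 6: (-19,-5) -> (-25,-5) [heading=180, draw]
Final: pos=(-25,-5), heading=180, 3 segment(s) drawn
Segments drawn: 3

Answer: 3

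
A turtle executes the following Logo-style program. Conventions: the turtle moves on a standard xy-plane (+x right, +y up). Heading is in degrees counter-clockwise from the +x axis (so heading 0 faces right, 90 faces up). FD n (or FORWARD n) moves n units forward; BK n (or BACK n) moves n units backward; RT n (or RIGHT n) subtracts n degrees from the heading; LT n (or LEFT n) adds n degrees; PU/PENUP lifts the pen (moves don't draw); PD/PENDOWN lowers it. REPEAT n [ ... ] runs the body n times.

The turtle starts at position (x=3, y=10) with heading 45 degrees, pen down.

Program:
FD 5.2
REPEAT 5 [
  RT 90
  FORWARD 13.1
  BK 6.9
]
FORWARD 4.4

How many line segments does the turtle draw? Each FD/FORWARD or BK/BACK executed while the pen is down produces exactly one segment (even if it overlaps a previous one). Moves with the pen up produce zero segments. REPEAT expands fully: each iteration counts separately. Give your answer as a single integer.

Executing turtle program step by step:
Start: pos=(3,10), heading=45, pen down
FD 5.2: (3,10) -> (6.677,13.677) [heading=45, draw]
REPEAT 5 [
  -- iteration 1/5 --
  RT 90: heading 45 -> 315
  FD 13.1: (6.677,13.677) -> (15.94,4.414) [heading=315, draw]
  BK 6.9: (15.94,4.414) -> (11.061,9.293) [heading=315, draw]
  -- iteration 2/5 --
  RT 90: heading 315 -> 225
  FD 13.1: (11.061,9.293) -> (1.798,0.03) [heading=225, draw]
  BK 6.9: (1.798,0.03) -> (6.677,4.909) [heading=225, draw]
  -- iteration 3/5 --
  RT 90: heading 225 -> 135
  FD 13.1: (6.677,4.909) -> (-2.586,14.172) [heading=135, draw]
  BK 6.9: (-2.586,14.172) -> (2.293,9.293) [heading=135, draw]
  -- iteration 4/5 --
  RT 90: heading 135 -> 45
  FD 13.1: (2.293,9.293) -> (11.556,18.556) [heading=45, draw]
  BK 6.9: (11.556,18.556) -> (6.677,13.677) [heading=45, draw]
  -- iteration 5/5 --
  RT 90: heading 45 -> 315
  FD 13.1: (6.677,13.677) -> (15.94,4.414) [heading=315, draw]
  BK 6.9: (15.94,4.414) -> (11.061,9.293) [heading=315, draw]
]
FD 4.4: (11.061,9.293) -> (14.172,6.182) [heading=315, draw]
Final: pos=(14.172,6.182), heading=315, 12 segment(s) drawn
Segments drawn: 12

Answer: 12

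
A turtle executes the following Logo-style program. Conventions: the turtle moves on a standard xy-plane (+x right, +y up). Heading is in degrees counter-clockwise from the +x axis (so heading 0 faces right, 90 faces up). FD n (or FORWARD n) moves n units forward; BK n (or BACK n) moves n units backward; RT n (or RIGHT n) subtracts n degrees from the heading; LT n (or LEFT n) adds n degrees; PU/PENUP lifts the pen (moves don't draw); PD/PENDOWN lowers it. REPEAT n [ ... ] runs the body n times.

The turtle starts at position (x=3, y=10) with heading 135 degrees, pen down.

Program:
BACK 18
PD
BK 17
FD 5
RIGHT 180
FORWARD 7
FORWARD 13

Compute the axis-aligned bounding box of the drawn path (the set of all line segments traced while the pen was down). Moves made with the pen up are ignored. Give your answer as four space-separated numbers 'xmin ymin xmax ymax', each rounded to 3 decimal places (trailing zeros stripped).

Answer: 3 -25.355 38.355 10

Derivation:
Executing turtle program step by step:
Start: pos=(3,10), heading=135, pen down
BK 18: (3,10) -> (15.728,-2.728) [heading=135, draw]
PD: pen down
BK 17: (15.728,-2.728) -> (27.749,-14.749) [heading=135, draw]
FD 5: (27.749,-14.749) -> (24.213,-11.213) [heading=135, draw]
RT 180: heading 135 -> 315
FD 7: (24.213,-11.213) -> (29.163,-16.163) [heading=315, draw]
FD 13: (29.163,-16.163) -> (38.355,-25.355) [heading=315, draw]
Final: pos=(38.355,-25.355), heading=315, 5 segment(s) drawn

Segment endpoints: x in {3, 15.728, 24.213, 27.749, 29.163, 38.355}, y in {-25.355, -16.163, -14.749, -11.213, -2.728, 10}
xmin=3, ymin=-25.355, xmax=38.355, ymax=10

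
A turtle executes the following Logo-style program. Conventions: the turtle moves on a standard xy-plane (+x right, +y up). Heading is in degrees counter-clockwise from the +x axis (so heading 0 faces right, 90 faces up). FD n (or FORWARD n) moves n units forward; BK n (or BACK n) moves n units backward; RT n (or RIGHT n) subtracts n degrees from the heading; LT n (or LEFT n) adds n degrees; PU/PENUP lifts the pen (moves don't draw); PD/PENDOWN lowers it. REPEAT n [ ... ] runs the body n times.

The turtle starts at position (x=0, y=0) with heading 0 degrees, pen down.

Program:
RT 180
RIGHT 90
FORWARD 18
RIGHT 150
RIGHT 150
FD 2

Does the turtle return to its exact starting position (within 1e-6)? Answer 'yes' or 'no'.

Executing turtle program step by step:
Start: pos=(0,0), heading=0, pen down
RT 180: heading 0 -> 180
RT 90: heading 180 -> 90
FD 18: (0,0) -> (0,18) [heading=90, draw]
RT 150: heading 90 -> 300
RT 150: heading 300 -> 150
FD 2: (0,18) -> (-1.732,19) [heading=150, draw]
Final: pos=(-1.732,19), heading=150, 2 segment(s) drawn

Start position: (0, 0)
Final position: (-1.732, 19)
Distance = 19.079; >= 1e-6 -> NOT closed

Answer: no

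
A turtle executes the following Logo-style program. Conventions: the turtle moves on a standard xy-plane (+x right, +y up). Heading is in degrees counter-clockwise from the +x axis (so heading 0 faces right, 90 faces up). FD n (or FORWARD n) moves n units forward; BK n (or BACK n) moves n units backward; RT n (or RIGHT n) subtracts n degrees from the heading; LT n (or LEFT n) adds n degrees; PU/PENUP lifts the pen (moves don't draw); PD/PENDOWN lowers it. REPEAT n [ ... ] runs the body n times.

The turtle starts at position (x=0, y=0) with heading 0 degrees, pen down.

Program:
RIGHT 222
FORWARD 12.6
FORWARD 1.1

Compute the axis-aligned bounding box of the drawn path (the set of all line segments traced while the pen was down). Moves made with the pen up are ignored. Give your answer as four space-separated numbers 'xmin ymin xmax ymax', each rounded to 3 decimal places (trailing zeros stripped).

Executing turtle program step by step:
Start: pos=(0,0), heading=0, pen down
RT 222: heading 0 -> 138
FD 12.6: (0,0) -> (-9.364,8.431) [heading=138, draw]
FD 1.1: (-9.364,8.431) -> (-10.181,9.167) [heading=138, draw]
Final: pos=(-10.181,9.167), heading=138, 2 segment(s) drawn

Segment endpoints: x in {-10.181, -9.364, 0}, y in {0, 8.431, 9.167}
xmin=-10.181, ymin=0, xmax=0, ymax=9.167

Answer: -10.181 0 0 9.167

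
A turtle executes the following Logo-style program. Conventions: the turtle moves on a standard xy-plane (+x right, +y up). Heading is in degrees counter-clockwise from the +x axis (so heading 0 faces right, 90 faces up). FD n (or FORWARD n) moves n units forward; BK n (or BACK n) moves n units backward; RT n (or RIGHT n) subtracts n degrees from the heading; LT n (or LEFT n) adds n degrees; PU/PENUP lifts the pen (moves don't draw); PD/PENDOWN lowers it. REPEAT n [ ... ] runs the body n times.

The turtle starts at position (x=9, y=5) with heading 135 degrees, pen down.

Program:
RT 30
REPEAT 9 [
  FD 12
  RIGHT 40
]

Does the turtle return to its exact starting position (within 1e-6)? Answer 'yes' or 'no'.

Executing turtle program step by step:
Start: pos=(9,5), heading=135, pen down
RT 30: heading 135 -> 105
REPEAT 9 [
  -- iteration 1/9 --
  FD 12: (9,5) -> (5.894,16.591) [heading=105, draw]
  RT 40: heading 105 -> 65
  -- iteration 2/9 --
  FD 12: (5.894,16.591) -> (10.966,27.467) [heading=65, draw]
  RT 40: heading 65 -> 25
  -- iteration 3/9 --
  FD 12: (10.966,27.467) -> (21.841,32.538) [heading=25, draw]
  RT 40: heading 25 -> 345
  -- iteration 4/9 --
  FD 12: (21.841,32.538) -> (33.432,29.432) [heading=345, draw]
  RT 40: heading 345 -> 305
  -- iteration 5/9 --
  FD 12: (33.432,29.432) -> (40.315,19.603) [heading=305, draw]
  RT 40: heading 305 -> 265
  -- iteration 6/9 --
  FD 12: (40.315,19.603) -> (39.269,7.648) [heading=265, draw]
  RT 40: heading 265 -> 225
  -- iteration 7/9 --
  FD 12: (39.269,7.648) -> (30.784,-0.837) [heading=225, draw]
  RT 40: heading 225 -> 185
  -- iteration 8/9 --
  FD 12: (30.784,-0.837) -> (18.83,-1.883) [heading=185, draw]
  RT 40: heading 185 -> 145
  -- iteration 9/9 --
  FD 12: (18.83,-1.883) -> (9,5) [heading=145, draw]
  RT 40: heading 145 -> 105
]
Final: pos=(9,5), heading=105, 9 segment(s) drawn

Start position: (9, 5)
Final position: (9, 5)
Distance = 0; < 1e-6 -> CLOSED

Answer: yes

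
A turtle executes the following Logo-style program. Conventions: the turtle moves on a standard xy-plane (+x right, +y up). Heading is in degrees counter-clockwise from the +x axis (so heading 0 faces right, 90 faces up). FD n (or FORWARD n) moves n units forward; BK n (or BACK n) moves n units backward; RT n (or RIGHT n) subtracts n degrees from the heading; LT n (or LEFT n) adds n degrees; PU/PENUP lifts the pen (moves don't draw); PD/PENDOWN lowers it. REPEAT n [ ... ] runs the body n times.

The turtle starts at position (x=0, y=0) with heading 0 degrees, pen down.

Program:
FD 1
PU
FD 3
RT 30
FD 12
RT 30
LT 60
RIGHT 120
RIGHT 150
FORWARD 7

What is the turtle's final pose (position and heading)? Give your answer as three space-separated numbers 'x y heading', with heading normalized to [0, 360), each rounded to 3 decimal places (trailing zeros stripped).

Executing turtle program step by step:
Start: pos=(0,0), heading=0, pen down
FD 1: (0,0) -> (1,0) [heading=0, draw]
PU: pen up
FD 3: (1,0) -> (4,0) [heading=0, move]
RT 30: heading 0 -> 330
FD 12: (4,0) -> (14.392,-6) [heading=330, move]
RT 30: heading 330 -> 300
LT 60: heading 300 -> 0
RT 120: heading 0 -> 240
RT 150: heading 240 -> 90
FD 7: (14.392,-6) -> (14.392,1) [heading=90, move]
Final: pos=(14.392,1), heading=90, 1 segment(s) drawn

Answer: 14.392 1 90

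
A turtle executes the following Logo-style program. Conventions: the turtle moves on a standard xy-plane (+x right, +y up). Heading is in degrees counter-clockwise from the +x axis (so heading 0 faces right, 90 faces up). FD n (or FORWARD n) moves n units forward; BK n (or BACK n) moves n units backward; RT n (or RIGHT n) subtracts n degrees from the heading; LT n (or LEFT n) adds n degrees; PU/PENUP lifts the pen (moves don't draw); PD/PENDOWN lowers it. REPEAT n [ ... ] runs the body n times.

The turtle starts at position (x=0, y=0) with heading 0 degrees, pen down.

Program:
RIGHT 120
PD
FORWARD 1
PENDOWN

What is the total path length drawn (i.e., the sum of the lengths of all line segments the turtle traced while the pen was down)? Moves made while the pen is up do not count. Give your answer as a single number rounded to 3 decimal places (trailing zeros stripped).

Executing turtle program step by step:
Start: pos=(0,0), heading=0, pen down
RT 120: heading 0 -> 240
PD: pen down
FD 1: (0,0) -> (-0.5,-0.866) [heading=240, draw]
PD: pen down
Final: pos=(-0.5,-0.866), heading=240, 1 segment(s) drawn

Segment lengths:
  seg 1: (0,0) -> (-0.5,-0.866), length = 1
Total = 1

Answer: 1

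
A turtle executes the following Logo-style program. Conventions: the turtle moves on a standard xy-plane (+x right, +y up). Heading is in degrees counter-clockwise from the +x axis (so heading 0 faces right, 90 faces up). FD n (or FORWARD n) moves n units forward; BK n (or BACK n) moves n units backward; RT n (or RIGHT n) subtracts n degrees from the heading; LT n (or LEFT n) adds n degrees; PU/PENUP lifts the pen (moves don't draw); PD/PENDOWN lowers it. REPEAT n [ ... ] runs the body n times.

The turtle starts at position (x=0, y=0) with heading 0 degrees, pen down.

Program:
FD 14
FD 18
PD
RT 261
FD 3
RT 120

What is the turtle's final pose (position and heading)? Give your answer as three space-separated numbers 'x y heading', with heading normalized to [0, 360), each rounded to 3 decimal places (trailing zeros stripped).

Answer: 31.531 2.963 339

Derivation:
Executing turtle program step by step:
Start: pos=(0,0), heading=0, pen down
FD 14: (0,0) -> (14,0) [heading=0, draw]
FD 18: (14,0) -> (32,0) [heading=0, draw]
PD: pen down
RT 261: heading 0 -> 99
FD 3: (32,0) -> (31.531,2.963) [heading=99, draw]
RT 120: heading 99 -> 339
Final: pos=(31.531,2.963), heading=339, 3 segment(s) drawn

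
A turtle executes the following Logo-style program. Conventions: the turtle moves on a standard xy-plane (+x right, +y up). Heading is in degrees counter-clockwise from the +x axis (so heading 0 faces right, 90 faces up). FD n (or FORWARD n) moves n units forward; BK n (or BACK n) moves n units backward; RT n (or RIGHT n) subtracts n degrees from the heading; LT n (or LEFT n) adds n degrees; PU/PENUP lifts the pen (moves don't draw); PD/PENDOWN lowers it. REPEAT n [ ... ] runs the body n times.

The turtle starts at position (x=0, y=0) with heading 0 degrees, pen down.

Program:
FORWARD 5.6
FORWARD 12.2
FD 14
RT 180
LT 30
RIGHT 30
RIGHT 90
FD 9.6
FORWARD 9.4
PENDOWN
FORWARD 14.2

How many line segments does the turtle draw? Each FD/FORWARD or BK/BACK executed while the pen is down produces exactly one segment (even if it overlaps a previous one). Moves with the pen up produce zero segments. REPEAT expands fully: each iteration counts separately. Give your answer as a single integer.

Answer: 6

Derivation:
Executing turtle program step by step:
Start: pos=(0,0), heading=0, pen down
FD 5.6: (0,0) -> (5.6,0) [heading=0, draw]
FD 12.2: (5.6,0) -> (17.8,0) [heading=0, draw]
FD 14: (17.8,0) -> (31.8,0) [heading=0, draw]
RT 180: heading 0 -> 180
LT 30: heading 180 -> 210
RT 30: heading 210 -> 180
RT 90: heading 180 -> 90
FD 9.6: (31.8,0) -> (31.8,9.6) [heading=90, draw]
FD 9.4: (31.8,9.6) -> (31.8,19) [heading=90, draw]
PD: pen down
FD 14.2: (31.8,19) -> (31.8,33.2) [heading=90, draw]
Final: pos=(31.8,33.2), heading=90, 6 segment(s) drawn
Segments drawn: 6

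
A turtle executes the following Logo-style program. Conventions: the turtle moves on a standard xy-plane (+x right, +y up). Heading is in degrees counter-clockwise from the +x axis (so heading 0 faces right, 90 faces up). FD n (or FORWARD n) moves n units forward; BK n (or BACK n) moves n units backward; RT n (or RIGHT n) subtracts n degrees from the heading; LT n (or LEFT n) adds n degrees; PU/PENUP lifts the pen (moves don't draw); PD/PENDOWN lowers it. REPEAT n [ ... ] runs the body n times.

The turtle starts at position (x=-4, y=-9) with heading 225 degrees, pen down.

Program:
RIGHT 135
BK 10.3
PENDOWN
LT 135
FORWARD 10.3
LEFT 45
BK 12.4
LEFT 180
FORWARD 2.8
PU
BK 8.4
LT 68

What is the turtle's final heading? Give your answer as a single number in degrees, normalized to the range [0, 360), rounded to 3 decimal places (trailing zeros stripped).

Answer: 158

Derivation:
Executing turtle program step by step:
Start: pos=(-4,-9), heading=225, pen down
RT 135: heading 225 -> 90
BK 10.3: (-4,-9) -> (-4,-19.3) [heading=90, draw]
PD: pen down
LT 135: heading 90 -> 225
FD 10.3: (-4,-19.3) -> (-11.283,-26.583) [heading=225, draw]
LT 45: heading 225 -> 270
BK 12.4: (-11.283,-26.583) -> (-11.283,-14.183) [heading=270, draw]
LT 180: heading 270 -> 90
FD 2.8: (-11.283,-14.183) -> (-11.283,-11.383) [heading=90, draw]
PU: pen up
BK 8.4: (-11.283,-11.383) -> (-11.283,-19.783) [heading=90, move]
LT 68: heading 90 -> 158
Final: pos=(-11.283,-19.783), heading=158, 4 segment(s) drawn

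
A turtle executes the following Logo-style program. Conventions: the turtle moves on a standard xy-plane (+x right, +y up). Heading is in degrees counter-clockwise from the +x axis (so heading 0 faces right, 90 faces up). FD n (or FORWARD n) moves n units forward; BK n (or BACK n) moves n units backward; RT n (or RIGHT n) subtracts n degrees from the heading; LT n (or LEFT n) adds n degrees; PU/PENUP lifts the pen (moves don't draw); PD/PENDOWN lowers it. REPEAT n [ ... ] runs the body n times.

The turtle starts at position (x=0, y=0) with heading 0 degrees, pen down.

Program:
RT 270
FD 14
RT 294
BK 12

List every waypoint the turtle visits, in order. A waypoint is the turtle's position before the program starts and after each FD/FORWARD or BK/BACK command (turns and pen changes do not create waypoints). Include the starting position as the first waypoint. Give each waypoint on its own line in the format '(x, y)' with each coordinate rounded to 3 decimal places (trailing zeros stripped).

Answer: (0, 0)
(0, 14)
(10.963, 9.119)

Derivation:
Executing turtle program step by step:
Start: pos=(0,0), heading=0, pen down
RT 270: heading 0 -> 90
FD 14: (0,0) -> (0,14) [heading=90, draw]
RT 294: heading 90 -> 156
BK 12: (0,14) -> (10.963,9.119) [heading=156, draw]
Final: pos=(10.963,9.119), heading=156, 2 segment(s) drawn
Waypoints (3 total):
(0, 0)
(0, 14)
(10.963, 9.119)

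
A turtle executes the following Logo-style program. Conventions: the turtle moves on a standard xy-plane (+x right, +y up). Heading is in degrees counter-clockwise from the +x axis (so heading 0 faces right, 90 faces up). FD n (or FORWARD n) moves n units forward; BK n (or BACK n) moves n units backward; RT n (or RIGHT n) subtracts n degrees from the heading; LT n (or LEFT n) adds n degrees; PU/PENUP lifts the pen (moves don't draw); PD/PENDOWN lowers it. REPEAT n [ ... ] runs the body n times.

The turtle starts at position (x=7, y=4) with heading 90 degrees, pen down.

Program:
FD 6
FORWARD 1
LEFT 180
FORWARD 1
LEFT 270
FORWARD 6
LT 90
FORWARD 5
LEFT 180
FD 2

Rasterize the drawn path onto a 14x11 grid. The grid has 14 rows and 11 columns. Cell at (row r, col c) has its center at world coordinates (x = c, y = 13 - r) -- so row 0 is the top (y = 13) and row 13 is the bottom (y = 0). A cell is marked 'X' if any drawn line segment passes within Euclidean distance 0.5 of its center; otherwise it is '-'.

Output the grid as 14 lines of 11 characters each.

Segment 0: (7,4) -> (7,10)
Segment 1: (7,10) -> (7,11)
Segment 2: (7,11) -> (7,10)
Segment 3: (7,10) -> (1,10)
Segment 4: (1,10) -> (1,5)
Segment 5: (1,5) -> (1,7)

Answer: -----------
-----------
-------X---
-XXXXXXX---
-X-----X---
-X-----X---
-X-----X---
-X-----X---
-X-----X---
-------X---
-----------
-----------
-----------
-----------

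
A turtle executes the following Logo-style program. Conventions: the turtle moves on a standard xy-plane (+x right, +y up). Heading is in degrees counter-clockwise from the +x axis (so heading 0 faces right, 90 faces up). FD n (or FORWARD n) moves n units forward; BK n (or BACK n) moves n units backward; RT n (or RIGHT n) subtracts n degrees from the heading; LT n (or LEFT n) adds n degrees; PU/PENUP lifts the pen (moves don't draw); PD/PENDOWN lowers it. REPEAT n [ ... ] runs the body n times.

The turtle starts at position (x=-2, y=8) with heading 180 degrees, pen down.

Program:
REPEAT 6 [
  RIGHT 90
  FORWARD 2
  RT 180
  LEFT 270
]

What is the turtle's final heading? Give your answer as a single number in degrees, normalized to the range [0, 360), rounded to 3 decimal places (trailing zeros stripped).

Answer: 180

Derivation:
Executing turtle program step by step:
Start: pos=(-2,8), heading=180, pen down
REPEAT 6 [
  -- iteration 1/6 --
  RT 90: heading 180 -> 90
  FD 2: (-2,8) -> (-2,10) [heading=90, draw]
  RT 180: heading 90 -> 270
  LT 270: heading 270 -> 180
  -- iteration 2/6 --
  RT 90: heading 180 -> 90
  FD 2: (-2,10) -> (-2,12) [heading=90, draw]
  RT 180: heading 90 -> 270
  LT 270: heading 270 -> 180
  -- iteration 3/6 --
  RT 90: heading 180 -> 90
  FD 2: (-2,12) -> (-2,14) [heading=90, draw]
  RT 180: heading 90 -> 270
  LT 270: heading 270 -> 180
  -- iteration 4/6 --
  RT 90: heading 180 -> 90
  FD 2: (-2,14) -> (-2,16) [heading=90, draw]
  RT 180: heading 90 -> 270
  LT 270: heading 270 -> 180
  -- iteration 5/6 --
  RT 90: heading 180 -> 90
  FD 2: (-2,16) -> (-2,18) [heading=90, draw]
  RT 180: heading 90 -> 270
  LT 270: heading 270 -> 180
  -- iteration 6/6 --
  RT 90: heading 180 -> 90
  FD 2: (-2,18) -> (-2,20) [heading=90, draw]
  RT 180: heading 90 -> 270
  LT 270: heading 270 -> 180
]
Final: pos=(-2,20), heading=180, 6 segment(s) drawn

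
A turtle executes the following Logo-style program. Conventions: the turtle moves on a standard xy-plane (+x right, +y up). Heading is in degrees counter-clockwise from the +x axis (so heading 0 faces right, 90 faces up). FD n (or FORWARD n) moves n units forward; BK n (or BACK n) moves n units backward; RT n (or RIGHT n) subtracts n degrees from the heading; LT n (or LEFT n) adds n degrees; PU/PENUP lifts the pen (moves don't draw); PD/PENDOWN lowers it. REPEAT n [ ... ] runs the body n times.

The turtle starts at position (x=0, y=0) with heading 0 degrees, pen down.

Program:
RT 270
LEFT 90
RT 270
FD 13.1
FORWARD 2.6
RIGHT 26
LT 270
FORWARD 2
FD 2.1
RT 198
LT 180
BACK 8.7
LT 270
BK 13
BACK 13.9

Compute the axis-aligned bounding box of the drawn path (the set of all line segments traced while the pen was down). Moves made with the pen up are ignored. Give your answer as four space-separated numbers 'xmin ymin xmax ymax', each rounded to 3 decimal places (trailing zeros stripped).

Answer: -16.113 -39.296 2.573 0

Derivation:
Executing turtle program step by step:
Start: pos=(0,0), heading=0, pen down
RT 270: heading 0 -> 90
LT 90: heading 90 -> 180
RT 270: heading 180 -> 270
FD 13.1: (0,0) -> (0,-13.1) [heading=270, draw]
FD 2.6: (0,-13.1) -> (0,-15.7) [heading=270, draw]
RT 26: heading 270 -> 244
LT 270: heading 244 -> 154
FD 2: (0,-15.7) -> (-1.798,-14.823) [heading=154, draw]
FD 2.1: (-1.798,-14.823) -> (-3.685,-13.903) [heading=154, draw]
RT 198: heading 154 -> 316
LT 180: heading 316 -> 136
BK 8.7: (-3.685,-13.903) -> (2.573,-19.946) [heading=136, draw]
LT 270: heading 136 -> 46
BK 13: (2.573,-19.946) -> (-6.457,-29.298) [heading=46, draw]
BK 13.9: (-6.457,-29.298) -> (-16.113,-39.296) [heading=46, draw]
Final: pos=(-16.113,-39.296), heading=46, 7 segment(s) drawn

Segment endpoints: x in {-16.113, -6.457, -3.685, -1.798, 0, 0, 0, 2.573}, y in {-39.296, -29.298, -19.946, -15.7, -14.823, -13.903, -13.1, 0}
xmin=-16.113, ymin=-39.296, xmax=2.573, ymax=0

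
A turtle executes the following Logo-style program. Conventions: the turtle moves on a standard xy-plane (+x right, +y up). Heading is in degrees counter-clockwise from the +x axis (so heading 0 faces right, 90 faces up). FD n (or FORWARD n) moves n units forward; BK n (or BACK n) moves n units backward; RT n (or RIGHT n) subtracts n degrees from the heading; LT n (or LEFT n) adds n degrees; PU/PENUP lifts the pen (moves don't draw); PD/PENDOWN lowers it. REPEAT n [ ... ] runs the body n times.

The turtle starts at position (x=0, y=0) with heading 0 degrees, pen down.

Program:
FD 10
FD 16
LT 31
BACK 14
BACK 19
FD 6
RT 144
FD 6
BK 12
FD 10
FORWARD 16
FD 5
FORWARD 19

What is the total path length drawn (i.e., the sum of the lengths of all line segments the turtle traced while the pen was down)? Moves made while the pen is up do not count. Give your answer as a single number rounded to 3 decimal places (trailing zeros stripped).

Executing turtle program step by step:
Start: pos=(0,0), heading=0, pen down
FD 10: (0,0) -> (10,0) [heading=0, draw]
FD 16: (10,0) -> (26,0) [heading=0, draw]
LT 31: heading 0 -> 31
BK 14: (26,0) -> (14,-7.211) [heading=31, draw]
BK 19: (14,-7.211) -> (-2.287,-16.996) [heading=31, draw]
FD 6: (-2.287,-16.996) -> (2.856,-13.906) [heading=31, draw]
RT 144: heading 31 -> 247
FD 6: (2.856,-13.906) -> (0.512,-19.429) [heading=247, draw]
BK 12: (0.512,-19.429) -> (5.201,-8.383) [heading=247, draw]
FD 10: (5.201,-8.383) -> (1.294,-17.588) [heading=247, draw]
FD 16: (1.294,-17.588) -> (-4.958,-32.316) [heading=247, draw]
FD 5: (-4.958,-32.316) -> (-6.912,-36.919) [heading=247, draw]
FD 19: (-6.912,-36.919) -> (-14.336,-54.408) [heading=247, draw]
Final: pos=(-14.336,-54.408), heading=247, 11 segment(s) drawn

Segment lengths:
  seg 1: (0,0) -> (10,0), length = 10
  seg 2: (10,0) -> (26,0), length = 16
  seg 3: (26,0) -> (14,-7.211), length = 14
  seg 4: (14,-7.211) -> (-2.287,-16.996), length = 19
  seg 5: (-2.287,-16.996) -> (2.856,-13.906), length = 6
  seg 6: (2.856,-13.906) -> (0.512,-19.429), length = 6
  seg 7: (0.512,-19.429) -> (5.201,-8.383), length = 12
  seg 8: (5.201,-8.383) -> (1.294,-17.588), length = 10
  seg 9: (1.294,-17.588) -> (-4.958,-32.316), length = 16
  seg 10: (-4.958,-32.316) -> (-6.912,-36.919), length = 5
  seg 11: (-6.912,-36.919) -> (-14.336,-54.408), length = 19
Total = 133

Answer: 133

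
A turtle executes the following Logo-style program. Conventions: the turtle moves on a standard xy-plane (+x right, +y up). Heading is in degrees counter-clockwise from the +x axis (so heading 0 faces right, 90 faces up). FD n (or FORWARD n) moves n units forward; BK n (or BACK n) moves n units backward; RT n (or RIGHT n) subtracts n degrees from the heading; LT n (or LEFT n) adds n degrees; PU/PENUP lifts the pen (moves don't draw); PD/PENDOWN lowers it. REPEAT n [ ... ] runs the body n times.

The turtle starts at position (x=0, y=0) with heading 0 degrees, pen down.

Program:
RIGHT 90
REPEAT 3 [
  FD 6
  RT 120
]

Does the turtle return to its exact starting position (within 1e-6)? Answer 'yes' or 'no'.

Executing turtle program step by step:
Start: pos=(0,0), heading=0, pen down
RT 90: heading 0 -> 270
REPEAT 3 [
  -- iteration 1/3 --
  FD 6: (0,0) -> (0,-6) [heading=270, draw]
  RT 120: heading 270 -> 150
  -- iteration 2/3 --
  FD 6: (0,-6) -> (-5.196,-3) [heading=150, draw]
  RT 120: heading 150 -> 30
  -- iteration 3/3 --
  FD 6: (-5.196,-3) -> (0,0) [heading=30, draw]
  RT 120: heading 30 -> 270
]
Final: pos=(0,0), heading=270, 3 segment(s) drawn

Start position: (0, 0)
Final position: (0, 0)
Distance = 0; < 1e-6 -> CLOSED

Answer: yes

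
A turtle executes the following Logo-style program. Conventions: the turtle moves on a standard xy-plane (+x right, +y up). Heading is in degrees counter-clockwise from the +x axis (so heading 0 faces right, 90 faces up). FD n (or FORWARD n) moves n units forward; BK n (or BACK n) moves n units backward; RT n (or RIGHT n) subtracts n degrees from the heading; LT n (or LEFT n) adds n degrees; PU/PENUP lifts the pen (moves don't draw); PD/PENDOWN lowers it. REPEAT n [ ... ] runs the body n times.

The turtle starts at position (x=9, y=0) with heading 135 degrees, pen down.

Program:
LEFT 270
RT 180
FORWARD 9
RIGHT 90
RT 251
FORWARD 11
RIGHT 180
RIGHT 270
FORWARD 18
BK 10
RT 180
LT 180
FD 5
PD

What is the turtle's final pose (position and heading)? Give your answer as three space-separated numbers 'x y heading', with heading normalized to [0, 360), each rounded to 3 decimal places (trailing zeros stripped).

Answer: -13.87 -10.552 154

Derivation:
Executing turtle program step by step:
Start: pos=(9,0), heading=135, pen down
LT 270: heading 135 -> 45
RT 180: heading 45 -> 225
FD 9: (9,0) -> (2.636,-6.364) [heading=225, draw]
RT 90: heading 225 -> 135
RT 251: heading 135 -> 244
FD 11: (2.636,-6.364) -> (-2.186,-16.251) [heading=244, draw]
RT 180: heading 244 -> 64
RT 270: heading 64 -> 154
FD 18: (-2.186,-16.251) -> (-18.364,-8.36) [heading=154, draw]
BK 10: (-18.364,-8.36) -> (-9.376,-12.744) [heading=154, draw]
RT 180: heading 154 -> 334
LT 180: heading 334 -> 154
FD 5: (-9.376,-12.744) -> (-13.87,-10.552) [heading=154, draw]
PD: pen down
Final: pos=(-13.87,-10.552), heading=154, 5 segment(s) drawn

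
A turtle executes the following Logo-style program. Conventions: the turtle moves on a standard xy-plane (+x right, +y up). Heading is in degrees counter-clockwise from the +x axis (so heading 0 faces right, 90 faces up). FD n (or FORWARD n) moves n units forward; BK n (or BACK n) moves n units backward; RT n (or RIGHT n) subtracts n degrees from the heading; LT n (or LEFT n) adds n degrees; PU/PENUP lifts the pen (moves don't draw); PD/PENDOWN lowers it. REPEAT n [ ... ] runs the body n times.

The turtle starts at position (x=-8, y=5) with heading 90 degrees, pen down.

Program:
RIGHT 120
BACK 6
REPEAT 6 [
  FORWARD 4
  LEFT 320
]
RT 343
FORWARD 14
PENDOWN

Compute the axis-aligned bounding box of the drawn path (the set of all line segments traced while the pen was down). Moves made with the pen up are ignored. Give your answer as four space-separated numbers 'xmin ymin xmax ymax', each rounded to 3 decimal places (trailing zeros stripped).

Executing turtle program step by step:
Start: pos=(-8,5), heading=90, pen down
RT 120: heading 90 -> 330
BK 6: (-8,5) -> (-13.196,8) [heading=330, draw]
REPEAT 6 [
  -- iteration 1/6 --
  FD 4: (-13.196,8) -> (-9.732,6) [heading=330, draw]
  LT 320: heading 330 -> 290
  -- iteration 2/6 --
  FD 4: (-9.732,6) -> (-8.364,2.241) [heading=290, draw]
  LT 320: heading 290 -> 250
  -- iteration 3/6 --
  FD 4: (-8.364,2.241) -> (-9.732,-1.518) [heading=250, draw]
  LT 320: heading 250 -> 210
  -- iteration 4/6 --
  FD 4: (-9.732,-1.518) -> (-13.196,-3.518) [heading=210, draw]
  LT 320: heading 210 -> 170
  -- iteration 5/6 --
  FD 4: (-13.196,-3.518) -> (-17.135,-2.823) [heading=170, draw]
  LT 320: heading 170 -> 130
  -- iteration 6/6 --
  FD 4: (-17.135,-2.823) -> (-19.707,0.241) [heading=130, draw]
  LT 320: heading 130 -> 90
]
RT 343: heading 90 -> 107
FD 14: (-19.707,0.241) -> (-23.8,13.629) [heading=107, draw]
PD: pen down
Final: pos=(-23.8,13.629), heading=107, 8 segment(s) drawn

Segment endpoints: x in {-23.8, -19.707, -17.135, -13.196, -13.196, -9.732, -8.364, -8}, y in {-3.518, -2.823, -1.518, 0.241, 2.241, 5, 6, 8, 13.629}
xmin=-23.8, ymin=-3.518, xmax=-8, ymax=13.629

Answer: -23.8 -3.518 -8 13.629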